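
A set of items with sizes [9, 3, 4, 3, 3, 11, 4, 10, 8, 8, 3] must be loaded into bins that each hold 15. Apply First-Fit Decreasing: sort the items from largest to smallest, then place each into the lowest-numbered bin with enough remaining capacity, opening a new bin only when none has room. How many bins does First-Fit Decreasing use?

5

Sorted descending: 11, 10, 9, 8, 8, 4, 4, 3, 3, 3, 3.
11 → bin 1 (remaining 4)
10 → bin 2 (remaining 5)
9 → bin 3 (remaining 6)
8 → bin 4 (remaining 7)
8 → bin 5 (remaining 7)
4 → bin 1 (remaining 0)
4 → bin 2 (remaining 1)
3 → bin 3 (remaining 3)
3 → bin 3 (remaining 0)
3 → bin 4 (remaining 4)
3 → bin 4 (remaining 1)
Final bins: [11,4] [10,4] [9,3,3] [8,3,3] [8].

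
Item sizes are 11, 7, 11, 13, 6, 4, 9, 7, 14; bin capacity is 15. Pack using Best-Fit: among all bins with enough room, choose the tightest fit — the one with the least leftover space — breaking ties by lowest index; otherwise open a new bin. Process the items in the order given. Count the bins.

7 bins

11 → bin 1 (remaining 4)
7 → bin 2 (remaining 8)
11 → bin 3 (remaining 4)
13 → bin 4 (remaining 2)
6 → bin 2 (remaining 2)
4 → bin 1 (remaining 0)
9 → bin 5 (remaining 6)
7 → bin 6 (remaining 8)
14 → bin 7 (remaining 1)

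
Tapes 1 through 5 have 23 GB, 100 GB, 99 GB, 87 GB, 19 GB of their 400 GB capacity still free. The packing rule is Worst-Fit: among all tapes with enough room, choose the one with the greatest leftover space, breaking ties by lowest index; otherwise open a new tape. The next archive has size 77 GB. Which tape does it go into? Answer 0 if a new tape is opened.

Tapes with room: tape 2 (100 GB), tape 3 (99 GB), tape 4 (87 GB).
Most room is tape 2 with 100 GB free.

2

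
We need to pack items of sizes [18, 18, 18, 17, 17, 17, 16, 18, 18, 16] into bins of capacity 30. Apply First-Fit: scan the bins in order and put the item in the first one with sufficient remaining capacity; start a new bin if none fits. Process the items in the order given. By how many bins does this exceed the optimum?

First-Fit: [18] [18] [18] [17] [17] [17] [16] [18] [18] [16] → 10 bins.
10 items exceed 15 (half the capacity), and no two of those can share a bin, so at least 10 bins are needed.
So 10 is already optimal.

0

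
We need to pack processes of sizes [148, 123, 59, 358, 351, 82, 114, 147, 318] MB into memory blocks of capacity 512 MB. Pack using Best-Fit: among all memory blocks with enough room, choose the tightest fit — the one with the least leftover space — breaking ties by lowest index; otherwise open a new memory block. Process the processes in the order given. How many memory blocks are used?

4

Put 148 MB in memory block 1; 364 MB remain.
Put 123 MB in memory block 1; 241 MB remain.
Put 59 MB in memory block 1; 182 MB remain.
Put 358 MB in memory block 2; 154 MB remain.
Put 351 MB in memory block 3; 161 MB remain.
Put 82 MB in memory block 2; 72 MB remain.
Put 114 MB in memory block 3; 47 MB remain.
Put 147 MB in memory block 1; 35 MB remain.
Put 318 MB in memory block 4; 194 MB remain.
Final memory blocks: [148,123,59,147] [358,82] [351,114] [318].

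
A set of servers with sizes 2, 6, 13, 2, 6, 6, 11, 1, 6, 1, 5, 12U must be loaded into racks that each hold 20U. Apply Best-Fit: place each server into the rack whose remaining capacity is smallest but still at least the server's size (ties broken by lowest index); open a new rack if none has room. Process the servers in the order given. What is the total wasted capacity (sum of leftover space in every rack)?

rack 1: place 2U, 18U left
rack 1: place 6U, 12U left
rack 2: place 13U, 7U left
rack 2: place 2U, 5U left
rack 1: place 6U, 6U left
rack 1: place 6U, 0U left
rack 3: place 11U, 9U left
rack 2: place 1U, 4U left
rack 3: place 6U, 3U left
rack 3: place 1U, 2U left
rack 4: place 5U, 15U left
rack 4: place 12U, 3U left
4 racks × 20U = 80U; used 71U; unused 9U.

9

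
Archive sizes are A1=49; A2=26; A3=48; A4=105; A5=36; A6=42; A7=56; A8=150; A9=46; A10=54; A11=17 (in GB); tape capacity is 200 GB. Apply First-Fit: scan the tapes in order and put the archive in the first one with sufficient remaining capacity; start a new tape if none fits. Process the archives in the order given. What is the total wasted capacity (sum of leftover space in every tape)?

171

A1 (49 GB) → tape 1 (remaining 151 GB)
A2 (26 GB) → tape 1 (remaining 125 GB)
A3 (48 GB) → tape 1 (remaining 77 GB)
A4 (105 GB) → tape 2 (remaining 95 GB)
A5 (36 GB) → tape 1 (remaining 41 GB)
A6 (42 GB) → tape 2 (remaining 53 GB)
A7 (56 GB) → tape 3 (remaining 144 GB)
A8 (150 GB) → tape 4 (remaining 50 GB)
A9 (46 GB) → tape 2 (remaining 7 GB)
A10 (54 GB) → tape 3 (remaining 90 GB)
A11 (17 GB) → tape 1 (remaining 24 GB)
4 tapes × 200 GB = 800 GB; used 629 GB; unused 171 GB.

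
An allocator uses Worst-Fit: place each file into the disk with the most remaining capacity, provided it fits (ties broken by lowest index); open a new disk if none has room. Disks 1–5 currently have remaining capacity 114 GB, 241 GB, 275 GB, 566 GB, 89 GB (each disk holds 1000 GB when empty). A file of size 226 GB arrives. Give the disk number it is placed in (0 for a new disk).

4

Disks with room: disk 2 (241 GB), disk 3 (275 GB), disk 4 (566 GB).
Most room is disk 4 with 566 GB free.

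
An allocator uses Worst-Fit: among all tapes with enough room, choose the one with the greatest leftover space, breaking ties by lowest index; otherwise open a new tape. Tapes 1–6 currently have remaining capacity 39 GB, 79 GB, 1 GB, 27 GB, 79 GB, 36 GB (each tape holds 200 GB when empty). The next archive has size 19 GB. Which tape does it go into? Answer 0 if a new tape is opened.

2

Tapes with room: tape 1 (39 GB), tape 2 (79 GB), tape 4 (27 GB), tape 5 (79 GB), tape 6 (36 GB).
Most room is tape 2 with 79 GB free.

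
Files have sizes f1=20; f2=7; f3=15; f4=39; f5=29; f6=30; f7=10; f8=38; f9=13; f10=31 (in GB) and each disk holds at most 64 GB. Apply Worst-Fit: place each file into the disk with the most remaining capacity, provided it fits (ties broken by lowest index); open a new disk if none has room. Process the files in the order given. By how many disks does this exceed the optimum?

1

Worst-Fit: [20,7,15] [39,10] [29,30] [38,13] [31] → 5 disks.
Total size 232 GB; any packing needs at least ⌈232/64⌉ = 4 disks.
An optimal packing achieves that bound: [39,20] [38,15,10] [31,30] [29,13,7] → 4 disks.
Excess: 5 − 4 = 1.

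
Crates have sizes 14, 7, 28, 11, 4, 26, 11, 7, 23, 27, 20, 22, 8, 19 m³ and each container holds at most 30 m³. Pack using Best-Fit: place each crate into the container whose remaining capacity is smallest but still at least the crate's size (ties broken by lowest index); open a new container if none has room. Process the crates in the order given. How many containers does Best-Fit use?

9

Put 14 m³ in container 1; 16 m³ remain.
Put 7 m³ in container 1; 9 m³ remain.
Put 28 m³ in container 2; 2 m³ remain.
Put 11 m³ in container 3; 19 m³ remain.
Put 4 m³ in container 1; 5 m³ remain.
Put 26 m³ in container 4; 4 m³ remain.
Put 11 m³ in container 3; 8 m³ remain.
Put 7 m³ in container 3; 1 m³ remain.
Put 23 m³ in container 5; 7 m³ remain.
Put 27 m³ in container 6; 3 m³ remain.
Put 20 m³ in container 7; 10 m³ remain.
Put 22 m³ in container 8; 8 m³ remain.
Put 8 m³ in container 8; 0 m³ remain.
Put 19 m³ in container 9; 11 m³ remain.
Final containers: [14,7,4] [28] [11,11,7] [26] [23] [27] [20] [22,8] [19].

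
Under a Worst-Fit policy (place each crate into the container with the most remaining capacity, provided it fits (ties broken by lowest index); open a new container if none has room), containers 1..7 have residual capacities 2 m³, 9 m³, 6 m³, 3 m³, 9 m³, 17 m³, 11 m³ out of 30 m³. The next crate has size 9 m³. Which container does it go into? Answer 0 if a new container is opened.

Containers with room: container 2 (9 m³), container 5 (9 m³), container 6 (17 m³), container 7 (11 m³).
Most room is container 6 with 17 m³ free.

6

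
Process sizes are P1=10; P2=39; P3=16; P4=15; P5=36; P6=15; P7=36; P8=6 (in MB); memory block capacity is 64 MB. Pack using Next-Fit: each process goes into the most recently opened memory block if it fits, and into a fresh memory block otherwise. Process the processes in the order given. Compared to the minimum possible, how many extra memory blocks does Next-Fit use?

1

Next-Fit: [10,39] [16,15] [36,15] [36,6] → 4 memory blocks.
Total size 173 MB; any packing needs at least ⌈173/64⌉ = 3 memory blocks.
An optimal packing achieves that bound: [39,16,6] [36,15,10] [36,15] → 3 memory blocks.
Excess: 4 − 3 = 1.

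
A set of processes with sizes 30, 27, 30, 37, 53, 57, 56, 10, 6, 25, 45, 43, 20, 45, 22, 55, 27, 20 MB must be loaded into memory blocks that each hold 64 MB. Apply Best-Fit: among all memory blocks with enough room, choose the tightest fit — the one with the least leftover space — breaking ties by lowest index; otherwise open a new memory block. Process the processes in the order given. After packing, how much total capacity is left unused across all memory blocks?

96

30 MB → memory block 1 (remaining 34 MB)
27 MB → memory block 1 (remaining 7 MB)
30 MB → memory block 2 (remaining 34 MB)
37 MB → memory block 3 (remaining 27 MB)
53 MB → memory block 4 (remaining 11 MB)
57 MB → memory block 5 (remaining 7 MB)
56 MB → memory block 6 (remaining 8 MB)
10 MB → memory block 4 (remaining 1 MB)
6 MB → memory block 1 (remaining 1 MB)
25 MB → memory block 3 (remaining 2 MB)
45 MB → memory block 7 (remaining 19 MB)
43 MB → memory block 8 (remaining 21 MB)
20 MB → memory block 8 (remaining 1 MB)
45 MB → memory block 9 (remaining 19 MB)
22 MB → memory block 2 (remaining 12 MB)
55 MB → memory block 10 (remaining 9 MB)
27 MB → memory block 11 (remaining 37 MB)
20 MB → memory block 11 (remaining 17 MB)
11 memory blocks × 64 MB = 704 MB; used 608 MB; unused 96 MB.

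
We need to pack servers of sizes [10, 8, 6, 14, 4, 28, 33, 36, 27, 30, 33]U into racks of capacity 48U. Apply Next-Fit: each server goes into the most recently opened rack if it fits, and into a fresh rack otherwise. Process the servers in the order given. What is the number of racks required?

Put 10U in rack 1; 38U remain.
Put 8U in rack 1; 30U remain.
Put 6U in rack 1; 24U remain.
Put 14U in rack 1; 10U remain.
Put 4U in rack 1; 6U remain.
Put 28U in rack 2; 20U remain.
Put 33U in rack 3; 15U remain.
Put 36U in rack 4; 12U remain.
Put 27U in rack 5; 21U remain.
Put 30U in rack 6; 18U remain.
Put 33U in rack 7; 15U remain.
Final racks: [10,8,6,14,4] [28] [33] [36] [27] [30] [33].

7 racks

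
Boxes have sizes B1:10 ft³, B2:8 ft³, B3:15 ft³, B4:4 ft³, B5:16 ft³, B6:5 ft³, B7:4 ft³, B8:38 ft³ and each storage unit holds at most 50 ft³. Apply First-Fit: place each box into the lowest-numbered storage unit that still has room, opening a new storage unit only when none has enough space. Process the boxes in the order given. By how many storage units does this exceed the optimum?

First-Fit: [10,8,15,4,5,4] [16] [38] → 3 storage units.
Total size 100 ft³; any packing needs at least ⌈100/50⌉ = 2 storage units.
An optimal packing achieves that bound: [38,8,4] [16,15,10,5,4] → 2 storage units.
Excess: 3 − 2 = 1.

1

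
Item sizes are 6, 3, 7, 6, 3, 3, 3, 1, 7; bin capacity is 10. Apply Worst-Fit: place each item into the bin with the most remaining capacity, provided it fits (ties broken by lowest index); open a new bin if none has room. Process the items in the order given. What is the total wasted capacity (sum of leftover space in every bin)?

6 → bin 1 (remaining 4)
3 → bin 1 (remaining 1)
7 → bin 2 (remaining 3)
6 → bin 3 (remaining 4)
3 → bin 3 (remaining 1)
3 → bin 2 (remaining 0)
3 → bin 4 (remaining 7)
1 → bin 4 (remaining 6)
7 → bin 5 (remaining 3)
5 bins × 10 = 50; used 39; unused 11.

11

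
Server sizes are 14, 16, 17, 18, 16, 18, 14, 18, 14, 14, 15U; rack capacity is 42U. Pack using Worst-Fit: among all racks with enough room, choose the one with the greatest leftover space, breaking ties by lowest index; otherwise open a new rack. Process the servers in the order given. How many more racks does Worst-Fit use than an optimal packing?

Worst-Fit: [14,16] [17,18] [16,18] [14,18] [14,14] [15] → 6 racks.
Total size 174U; any packing needs at least ⌈174/42⌉ = 5 racks.
An optimal packing achieves that bound: [18,18] [18,17] [16,16] [15,14] [14,14,14] → 5 racks.
Excess: 6 − 5 = 1.

1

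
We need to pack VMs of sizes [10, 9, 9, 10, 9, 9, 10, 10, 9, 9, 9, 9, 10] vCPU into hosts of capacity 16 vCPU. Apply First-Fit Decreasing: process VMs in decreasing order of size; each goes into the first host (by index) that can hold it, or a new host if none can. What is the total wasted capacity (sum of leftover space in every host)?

86

Sorted descending: 10, 10, 10, 10, 10, 9, 9, 9, 9, 9, 9, 9, 9.
Put 10 vCPU in host 1; 6 vCPU remain.
Put 10 vCPU in host 2; 6 vCPU remain.
Put 10 vCPU in host 3; 6 vCPU remain.
Put 10 vCPU in host 4; 6 vCPU remain.
Put 10 vCPU in host 5; 6 vCPU remain.
Put 9 vCPU in host 6; 7 vCPU remain.
Put 9 vCPU in host 7; 7 vCPU remain.
Put 9 vCPU in host 8; 7 vCPU remain.
Put 9 vCPU in host 9; 7 vCPU remain.
Put 9 vCPU in host 10; 7 vCPU remain.
Put 9 vCPU in host 11; 7 vCPU remain.
Put 9 vCPU in host 12; 7 vCPU remain.
Put 9 vCPU in host 13; 7 vCPU remain.
13 hosts × 16 vCPU = 208 vCPU; used 122 vCPU; unused 86 vCPU.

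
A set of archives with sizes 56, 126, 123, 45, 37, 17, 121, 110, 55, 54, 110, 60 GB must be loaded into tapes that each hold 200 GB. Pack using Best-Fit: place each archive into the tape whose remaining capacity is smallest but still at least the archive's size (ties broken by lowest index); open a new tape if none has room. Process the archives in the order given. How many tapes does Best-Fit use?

6 tapes

Put 56 GB in tape 1; 144 GB remain.
Put 126 GB in tape 1; 18 GB remain.
Put 123 GB in tape 2; 77 GB remain.
Put 45 GB in tape 2; 32 GB remain.
Put 37 GB in tape 3; 163 GB remain.
Put 17 GB in tape 1; 1 GB remain.
Put 121 GB in tape 3; 42 GB remain.
Put 110 GB in tape 4; 90 GB remain.
Put 55 GB in tape 4; 35 GB remain.
Put 54 GB in tape 5; 146 GB remain.
Put 110 GB in tape 5; 36 GB remain.
Put 60 GB in tape 6; 140 GB remain.
Final tapes: [56,126,17] [123,45] [37,121] [110,55] [54,110] [60].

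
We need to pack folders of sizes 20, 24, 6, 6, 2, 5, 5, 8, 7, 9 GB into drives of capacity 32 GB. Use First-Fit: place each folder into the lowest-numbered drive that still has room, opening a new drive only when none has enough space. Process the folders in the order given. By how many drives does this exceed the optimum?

First-Fit: [20,6,6] [24,2,5] [5,8,7,9] → 3 drives.
Total size 92 GB; any packing needs at least ⌈92/32⌉ = 3 drives.
So 3 is already optimal.

0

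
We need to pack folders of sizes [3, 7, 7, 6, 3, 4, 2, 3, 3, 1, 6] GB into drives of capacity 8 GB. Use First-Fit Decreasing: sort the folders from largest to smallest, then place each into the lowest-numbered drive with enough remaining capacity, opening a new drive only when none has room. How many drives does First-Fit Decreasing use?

7

Sorted descending: 7, 7, 6, 6, 4, 3, 3, 3, 3, 2, 1.
7 GB → drive 1 (remaining 1 GB)
7 GB → drive 2 (remaining 1 GB)
6 GB → drive 3 (remaining 2 GB)
6 GB → drive 4 (remaining 2 GB)
4 GB → drive 5 (remaining 4 GB)
3 GB → drive 5 (remaining 1 GB)
3 GB → drive 6 (remaining 5 GB)
3 GB → drive 6 (remaining 2 GB)
3 GB → drive 7 (remaining 5 GB)
2 GB → drive 3 (remaining 0 GB)
1 GB → drive 1 (remaining 0 GB)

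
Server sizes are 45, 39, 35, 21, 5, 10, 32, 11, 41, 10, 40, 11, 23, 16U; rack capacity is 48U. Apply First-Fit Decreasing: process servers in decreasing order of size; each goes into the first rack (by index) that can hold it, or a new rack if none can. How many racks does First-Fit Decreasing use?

8 racks

Sorted descending: 45, 41, 40, 39, 35, 32, 23, 21, 16, 11, 11, 10, 10, 5.
Put 45U in rack 1; 3U remain.
Put 41U in rack 2; 7U remain.
Put 40U in rack 3; 8U remain.
Put 39U in rack 4; 9U remain.
Put 35U in rack 5; 13U remain.
Put 32U in rack 6; 16U remain.
Put 23U in rack 7; 25U remain.
Put 21U in rack 7; 4U remain.
Put 16U in rack 6; 0U remain.
Put 11U in rack 5; 2U remain.
Put 11U in rack 8; 37U remain.
Put 10U in rack 8; 27U remain.
Put 10U in rack 8; 17U remain.
Put 5U in rack 2; 2U remain.
Final racks: [45] [41,5] [40] [39] [35,11] [32,16] [23,21] [11,10,10].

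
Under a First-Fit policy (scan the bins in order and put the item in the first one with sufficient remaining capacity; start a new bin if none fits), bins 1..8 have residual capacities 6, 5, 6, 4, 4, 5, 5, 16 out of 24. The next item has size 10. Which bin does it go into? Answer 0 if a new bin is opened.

Bins with room: bin 8 (16).
The first with room is bin 8.

8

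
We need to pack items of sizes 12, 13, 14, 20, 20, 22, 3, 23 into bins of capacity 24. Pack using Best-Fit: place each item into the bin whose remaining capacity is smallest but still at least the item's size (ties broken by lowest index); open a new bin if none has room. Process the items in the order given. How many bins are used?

7 bins

12 → bin 1 (remaining 12)
13 → bin 2 (remaining 11)
14 → bin 3 (remaining 10)
20 → bin 4 (remaining 4)
20 → bin 5 (remaining 4)
22 → bin 6 (remaining 2)
3 → bin 4 (remaining 1)
23 → bin 7 (remaining 1)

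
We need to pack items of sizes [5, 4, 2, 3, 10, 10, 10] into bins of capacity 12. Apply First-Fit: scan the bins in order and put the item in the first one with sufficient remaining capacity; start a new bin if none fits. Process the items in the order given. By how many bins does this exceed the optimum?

First-Fit: [5,4,2] [3] [10] [10] [10] → 5 bins.
Total size 44; any packing needs at least ⌈44/12⌉ = 4 bins.
An optimal packing achieves that bound: [10,2] [10] [10] [5,4,3] → 4 bins.
Excess: 5 − 4 = 1.

1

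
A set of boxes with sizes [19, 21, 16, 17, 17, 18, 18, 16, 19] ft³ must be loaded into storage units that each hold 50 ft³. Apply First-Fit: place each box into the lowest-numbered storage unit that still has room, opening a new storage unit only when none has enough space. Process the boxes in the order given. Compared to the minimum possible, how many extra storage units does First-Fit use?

0

First-Fit: [19,21] [16,17,17] [18,18] [16,19] → 4 storage units.
Total size 161 ft³; any packing needs at least ⌈161/50⌉ = 4 storage units.
So 4 is already optimal.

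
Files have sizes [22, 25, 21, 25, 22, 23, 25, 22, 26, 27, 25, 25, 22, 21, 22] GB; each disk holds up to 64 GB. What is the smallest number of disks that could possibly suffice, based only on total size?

6 disks

Total size = 22 + 25 + 21 + 25 + 22 + 23 + 25 + 22 + 26 + 27 + 25 + 25 + 22 + 21 + 22 = 353 GB.
⌈353 / 64⌉ = 6.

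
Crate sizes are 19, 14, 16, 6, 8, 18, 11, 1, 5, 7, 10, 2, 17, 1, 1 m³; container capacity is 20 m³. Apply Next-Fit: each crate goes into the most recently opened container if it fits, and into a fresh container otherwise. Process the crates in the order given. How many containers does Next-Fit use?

Put 19 m³ in container 1; 1 m³ remain.
Put 14 m³ in container 2; 6 m³ remain.
Put 16 m³ in container 3; 4 m³ remain.
Put 6 m³ in container 4; 14 m³ remain.
Put 8 m³ in container 4; 6 m³ remain.
Put 18 m³ in container 5; 2 m³ remain.
Put 11 m³ in container 6; 9 m³ remain.
Put 1 m³ in container 6; 8 m³ remain.
Put 5 m³ in container 6; 3 m³ remain.
Put 7 m³ in container 7; 13 m³ remain.
Put 10 m³ in container 7; 3 m³ remain.
Put 2 m³ in container 7; 1 m³ remain.
Put 17 m³ in container 8; 3 m³ remain.
Put 1 m³ in container 8; 2 m³ remain.
Put 1 m³ in container 8; 1 m³ remain.
Final containers: [19] [14] [16] [6,8] [18] [11,1,5] [7,10,2] [17,1,1].

8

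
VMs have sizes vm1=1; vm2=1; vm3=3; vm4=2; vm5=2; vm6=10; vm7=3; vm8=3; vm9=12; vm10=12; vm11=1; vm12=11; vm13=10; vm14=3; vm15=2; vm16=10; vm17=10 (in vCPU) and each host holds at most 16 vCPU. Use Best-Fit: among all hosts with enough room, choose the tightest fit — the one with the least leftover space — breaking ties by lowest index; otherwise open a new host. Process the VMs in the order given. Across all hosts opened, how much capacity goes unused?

Put vm1 (1 vCPU) in host 1; 15 vCPU remain.
Put vm2 (1 vCPU) in host 1; 14 vCPU remain.
Put vm3 (3 vCPU) in host 1; 11 vCPU remain.
Put vm4 (2 vCPU) in host 1; 9 vCPU remain.
Put vm5 (2 vCPU) in host 1; 7 vCPU remain.
Put vm6 (10 vCPU) in host 2; 6 vCPU remain.
Put vm7 (3 vCPU) in host 2; 3 vCPU remain.
Put vm8 (3 vCPU) in host 2; 0 vCPU remain.
Put vm9 (12 vCPU) in host 3; 4 vCPU remain.
Put vm10 (12 vCPU) in host 4; 4 vCPU remain.
Put vm11 (1 vCPU) in host 3; 3 vCPU remain.
Put vm12 (11 vCPU) in host 5; 5 vCPU remain.
Put vm13 (10 vCPU) in host 6; 6 vCPU remain.
Put vm14 (3 vCPU) in host 3; 0 vCPU remain.
Put vm15 (2 vCPU) in host 4; 2 vCPU remain.
Put vm16 (10 vCPU) in host 7; 6 vCPU remain.
Put vm17 (10 vCPU) in host 8; 6 vCPU remain.
8 hosts × 16 vCPU = 128 vCPU; used 96 vCPU; unused 32 vCPU.

32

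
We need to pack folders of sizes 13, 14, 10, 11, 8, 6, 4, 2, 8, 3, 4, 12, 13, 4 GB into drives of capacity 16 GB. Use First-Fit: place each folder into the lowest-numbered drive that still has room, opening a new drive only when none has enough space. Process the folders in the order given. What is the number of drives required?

drive 1: place 13 GB, 3 GB left
drive 2: place 14 GB, 2 GB left
drive 3: place 10 GB, 6 GB left
drive 4: place 11 GB, 5 GB left
drive 5: place 8 GB, 8 GB left
drive 3: place 6 GB, 0 GB left
drive 4: place 4 GB, 1 GB left
drive 1: place 2 GB, 1 GB left
drive 5: place 8 GB, 0 GB left
drive 6: place 3 GB, 13 GB left
drive 6: place 4 GB, 9 GB left
drive 7: place 12 GB, 4 GB left
drive 8: place 13 GB, 3 GB left
drive 6: place 4 GB, 5 GB left

8 drives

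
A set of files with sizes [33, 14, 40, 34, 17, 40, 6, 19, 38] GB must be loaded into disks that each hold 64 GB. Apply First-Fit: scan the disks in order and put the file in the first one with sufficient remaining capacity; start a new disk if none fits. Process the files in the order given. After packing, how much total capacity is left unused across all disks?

79

disk 1: place 33 GB, 31 GB left
disk 1: place 14 GB, 17 GB left
disk 2: place 40 GB, 24 GB left
disk 3: place 34 GB, 30 GB left
disk 1: place 17 GB, 0 GB left
disk 4: place 40 GB, 24 GB left
disk 2: place 6 GB, 18 GB left
disk 3: place 19 GB, 11 GB left
disk 5: place 38 GB, 26 GB left
5 disks × 64 GB = 320 GB; used 241 GB; unused 79 GB.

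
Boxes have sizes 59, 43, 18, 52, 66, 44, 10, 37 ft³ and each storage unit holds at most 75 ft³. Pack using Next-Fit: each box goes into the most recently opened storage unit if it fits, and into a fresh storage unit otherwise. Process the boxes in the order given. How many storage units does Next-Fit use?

59 ft³ → storage unit 1 (remaining 16 ft³)
43 ft³ → storage unit 2 (remaining 32 ft³)
18 ft³ → storage unit 2 (remaining 14 ft³)
52 ft³ → storage unit 3 (remaining 23 ft³)
66 ft³ → storage unit 4 (remaining 9 ft³)
44 ft³ → storage unit 5 (remaining 31 ft³)
10 ft³ → storage unit 5 (remaining 21 ft³)
37 ft³ → storage unit 6 (remaining 38 ft³)

6 storage units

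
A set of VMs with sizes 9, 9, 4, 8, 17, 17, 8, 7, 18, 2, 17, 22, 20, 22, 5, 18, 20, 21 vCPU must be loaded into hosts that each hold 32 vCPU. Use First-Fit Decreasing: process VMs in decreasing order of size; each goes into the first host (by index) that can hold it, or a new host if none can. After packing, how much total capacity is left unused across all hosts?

76

Sorted descending: 22, 22, 21, 20, 20, 18, 18, 17, 17, 17, 9, 9, 8, 8, 7, 5, 4, 2.
Put 22 vCPU in host 1; 10 vCPU remain.
Put 22 vCPU in host 2; 10 vCPU remain.
Put 21 vCPU in host 3; 11 vCPU remain.
Put 20 vCPU in host 4; 12 vCPU remain.
Put 20 vCPU in host 5; 12 vCPU remain.
Put 18 vCPU in host 6; 14 vCPU remain.
Put 18 vCPU in host 7; 14 vCPU remain.
Put 17 vCPU in host 8; 15 vCPU remain.
Put 17 vCPU in host 9; 15 vCPU remain.
Put 17 vCPU in host 10; 15 vCPU remain.
Put 9 vCPU in host 1; 1 vCPU remain.
Put 9 vCPU in host 2; 1 vCPU remain.
Put 8 vCPU in host 3; 3 vCPU remain.
Put 8 vCPU in host 4; 4 vCPU remain.
Put 7 vCPU in host 5; 5 vCPU remain.
Put 5 vCPU in host 5; 0 vCPU remain.
Put 4 vCPU in host 4; 0 vCPU remain.
Put 2 vCPU in host 3; 1 vCPU remain.
10 hosts × 32 vCPU = 320 vCPU; used 244 vCPU; unused 76 vCPU.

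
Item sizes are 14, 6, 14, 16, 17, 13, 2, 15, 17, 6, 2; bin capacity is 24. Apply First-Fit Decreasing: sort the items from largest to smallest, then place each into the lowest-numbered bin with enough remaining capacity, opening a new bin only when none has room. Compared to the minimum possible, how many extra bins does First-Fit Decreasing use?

0

First-Fit Decreasing: [17,6] [17,6] [16,2,2] [15] [14] [14] [13] → 7 bins.
7 items exceed 12 (half the capacity), and no two of those can share a bin, so at least 7 bins are needed.
So 7 is already optimal.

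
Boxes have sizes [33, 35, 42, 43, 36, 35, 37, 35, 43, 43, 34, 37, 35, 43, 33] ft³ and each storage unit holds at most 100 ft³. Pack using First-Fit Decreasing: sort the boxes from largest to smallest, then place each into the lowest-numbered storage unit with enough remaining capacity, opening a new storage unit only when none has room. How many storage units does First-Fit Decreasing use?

Sorted descending: 43, 43, 43, 43, 42, 37, 37, 36, 35, 35, 35, 35, 34, 33, 33.
43 ft³ → storage unit 1 (remaining 57 ft³)
43 ft³ → storage unit 1 (remaining 14 ft³)
43 ft³ → storage unit 2 (remaining 57 ft³)
43 ft³ → storage unit 2 (remaining 14 ft³)
42 ft³ → storage unit 3 (remaining 58 ft³)
37 ft³ → storage unit 3 (remaining 21 ft³)
37 ft³ → storage unit 4 (remaining 63 ft³)
36 ft³ → storage unit 4 (remaining 27 ft³)
35 ft³ → storage unit 5 (remaining 65 ft³)
35 ft³ → storage unit 5 (remaining 30 ft³)
35 ft³ → storage unit 6 (remaining 65 ft³)
35 ft³ → storage unit 6 (remaining 30 ft³)
34 ft³ → storage unit 7 (remaining 66 ft³)
33 ft³ → storage unit 7 (remaining 33 ft³)
33 ft³ → storage unit 7 (remaining 0 ft³)
Final storage units: [43,43] [43,43] [42,37] [37,36] [35,35] [35,35] [34,33,33].

7 storage units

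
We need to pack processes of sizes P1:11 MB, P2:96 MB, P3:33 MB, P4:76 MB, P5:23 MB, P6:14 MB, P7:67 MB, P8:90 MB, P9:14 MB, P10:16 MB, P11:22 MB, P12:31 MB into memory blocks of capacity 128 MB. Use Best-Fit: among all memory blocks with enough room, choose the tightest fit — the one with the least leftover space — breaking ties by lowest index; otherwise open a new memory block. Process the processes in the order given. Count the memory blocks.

Put P1 (11 MB) in memory block 1; 117 MB remain.
Put P2 (96 MB) in memory block 1; 21 MB remain.
Put P3 (33 MB) in memory block 2; 95 MB remain.
Put P4 (76 MB) in memory block 2; 19 MB remain.
Put P5 (23 MB) in memory block 3; 105 MB remain.
Put P6 (14 MB) in memory block 2; 5 MB remain.
Put P7 (67 MB) in memory block 3; 38 MB remain.
Put P8 (90 MB) in memory block 4; 38 MB remain.
Put P9 (14 MB) in memory block 1; 7 MB remain.
Put P10 (16 MB) in memory block 3; 22 MB remain.
Put P11 (22 MB) in memory block 3; 0 MB remain.
Put P12 (31 MB) in memory block 4; 7 MB remain.

4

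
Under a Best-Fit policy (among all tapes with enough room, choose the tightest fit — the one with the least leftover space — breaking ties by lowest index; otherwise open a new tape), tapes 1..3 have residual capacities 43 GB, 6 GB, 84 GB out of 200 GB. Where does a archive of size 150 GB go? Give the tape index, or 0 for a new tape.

No tape has ≥ 150 GB free, so a new tape is opened.

0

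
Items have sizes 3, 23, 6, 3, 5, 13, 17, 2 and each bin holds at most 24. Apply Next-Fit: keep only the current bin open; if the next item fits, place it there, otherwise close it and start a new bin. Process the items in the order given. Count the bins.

Put 3 in bin 1; 21 remain.
Put 23 in bin 2; 1 remain.
Put 6 in bin 3; 18 remain.
Put 3 in bin 3; 15 remain.
Put 5 in bin 3; 10 remain.
Put 13 in bin 4; 11 remain.
Put 17 in bin 5; 7 remain.
Put 2 in bin 5; 5 remain.
Final bins: [3] [23] [6,3,5] [13] [17,2].

5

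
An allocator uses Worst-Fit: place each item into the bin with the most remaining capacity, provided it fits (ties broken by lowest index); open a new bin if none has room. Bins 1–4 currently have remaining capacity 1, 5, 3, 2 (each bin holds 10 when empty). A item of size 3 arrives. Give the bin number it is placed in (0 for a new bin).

2

Bins with room: bin 2 (5), bin 3 (3).
Most room is bin 2 with 5 free.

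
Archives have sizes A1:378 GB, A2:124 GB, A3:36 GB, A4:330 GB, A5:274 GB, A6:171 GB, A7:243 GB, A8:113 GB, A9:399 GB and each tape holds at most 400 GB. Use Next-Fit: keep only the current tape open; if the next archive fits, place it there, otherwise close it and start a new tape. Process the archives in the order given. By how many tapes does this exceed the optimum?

1

Next-Fit: [378] [124,36] [330] [274] [171] [243,113] [399] → 7 tapes.
Total size 2068 GB; any packing needs at least ⌈2068/400⌉ = 6 tapes.
An optimal packing achieves that bound: [399] [378] [330,36] [274,124] [243,113] [171] → 6 tapes.
Excess: 7 − 6 = 1.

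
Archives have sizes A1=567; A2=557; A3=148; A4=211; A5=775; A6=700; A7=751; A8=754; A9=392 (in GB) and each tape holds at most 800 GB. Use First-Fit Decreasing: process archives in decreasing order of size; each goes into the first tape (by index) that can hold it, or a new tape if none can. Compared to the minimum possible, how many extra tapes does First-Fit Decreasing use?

First-Fit Decreasing: [775] [754] [751] [700] [567,211] [557,148] [392] → 7 tapes.
Total size 4855 GB; any packing needs at least ⌈4855/800⌉ = 7 tapes.
So 7 is already optimal.

0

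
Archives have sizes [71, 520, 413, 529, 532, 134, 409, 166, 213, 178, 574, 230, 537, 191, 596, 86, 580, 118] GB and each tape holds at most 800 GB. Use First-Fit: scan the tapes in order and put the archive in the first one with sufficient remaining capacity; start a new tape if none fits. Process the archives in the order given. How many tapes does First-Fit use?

9

tape 1: place 71 GB, 729 GB left
tape 1: place 520 GB, 209 GB left
tape 2: place 413 GB, 387 GB left
tape 3: place 529 GB, 271 GB left
tape 4: place 532 GB, 268 GB left
tape 1: place 134 GB, 75 GB left
tape 5: place 409 GB, 391 GB left
tape 2: place 166 GB, 221 GB left
tape 2: place 213 GB, 8 GB left
tape 3: place 178 GB, 93 GB left
tape 6: place 574 GB, 226 GB left
tape 4: place 230 GB, 38 GB left
tape 7: place 537 GB, 263 GB left
tape 5: place 191 GB, 200 GB left
tape 8: place 596 GB, 204 GB left
tape 3: place 86 GB, 7 GB left
tape 9: place 580 GB, 220 GB left
tape 5: place 118 GB, 82 GB left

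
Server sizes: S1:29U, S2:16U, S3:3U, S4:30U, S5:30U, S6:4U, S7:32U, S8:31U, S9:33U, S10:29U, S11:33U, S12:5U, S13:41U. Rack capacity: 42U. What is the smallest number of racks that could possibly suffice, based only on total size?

8

Total size = 29 + 16 + 3 + 30 + 30 + 4 + 32 + 31 + 33 + 29 + 33 + 5 + 41 = 316U.
⌈316 / 42⌉ = 8.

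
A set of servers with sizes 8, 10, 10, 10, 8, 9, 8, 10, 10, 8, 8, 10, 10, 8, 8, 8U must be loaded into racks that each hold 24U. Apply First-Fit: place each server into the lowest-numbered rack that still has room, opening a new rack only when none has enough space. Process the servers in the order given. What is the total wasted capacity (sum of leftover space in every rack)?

Put 8U in rack 1; 16U remain.
Put 10U in rack 1; 6U remain.
Put 10U in rack 2; 14U remain.
Put 10U in rack 2; 4U remain.
Put 8U in rack 3; 16U remain.
Put 9U in rack 3; 7U remain.
Put 8U in rack 4; 16U remain.
Put 10U in rack 4; 6U remain.
Put 10U in rack 5; 14U remain.
Put 8U in rack 5; 6U remain.
Put 8U in rack 6; 16U remain.
Put 10U in rack 6; 6U remain.
Put 10U in rack 7; 14U remain.
Put 8U in rack 7; 6U remain.
Put 8U in rack 8; 16U remain.
Put 8U in rack 8; 8U remain.
8 racks × 24U = 192U; used 143U; unused 49U.

49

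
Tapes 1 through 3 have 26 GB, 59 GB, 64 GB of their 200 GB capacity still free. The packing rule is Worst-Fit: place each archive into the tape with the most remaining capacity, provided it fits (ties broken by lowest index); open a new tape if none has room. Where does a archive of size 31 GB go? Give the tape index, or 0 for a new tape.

Tapes with room: tape 2 (59 GB), tape 3 (64 GB).
Most room is tape 3 with 64 GB free.

3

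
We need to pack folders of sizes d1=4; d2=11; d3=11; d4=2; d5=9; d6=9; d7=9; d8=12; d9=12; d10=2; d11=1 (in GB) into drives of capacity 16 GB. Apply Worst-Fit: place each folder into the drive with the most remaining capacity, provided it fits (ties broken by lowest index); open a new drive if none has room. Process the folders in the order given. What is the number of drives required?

Put d1 (4 GB) in drive 1; 12 GB remain.
Put d2 (11 GB) in drive 1; 1 GB remain.
Put d3 (11 GB) in drive 2; 5 GB remain.
Put d4 (2 GB) in drive 2; 3 GB remain.
Put d5 (9 GB) in drive 3; 7 GB remain.
Put d6 (9 GB) in drive 4; 7 GB remain.
Put d7 (9 GB) in drive 5; 7 GB remain.
Put d8 (12 GB) in drive 6; 4 GB remain.
Put d9 (12 GB) in drive 7; 4 GB remain.
Put d10 (2 GB) in drive 3; 5 GB remain.
Put d11 (1 GB) in drive 4; 6 GB remain.

7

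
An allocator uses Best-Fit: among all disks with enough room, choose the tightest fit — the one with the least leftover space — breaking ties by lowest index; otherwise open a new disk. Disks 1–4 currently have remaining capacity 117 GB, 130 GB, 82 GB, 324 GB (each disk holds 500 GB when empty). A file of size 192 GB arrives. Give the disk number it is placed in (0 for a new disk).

Disks with room: disk 4 (324 GB).
Tightest fit is disk 4 with 324 GB free.

4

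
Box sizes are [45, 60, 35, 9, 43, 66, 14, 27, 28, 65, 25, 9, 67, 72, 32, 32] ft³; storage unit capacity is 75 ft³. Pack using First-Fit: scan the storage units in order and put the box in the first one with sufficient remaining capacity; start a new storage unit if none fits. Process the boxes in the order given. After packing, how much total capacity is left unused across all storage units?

45 ft³ → storage unit 1 (remaining 30 ft³)
60 ft³ → storage unit 2 (remaining 15 ft³)
35 ft³ → storage unit 3 (remaining 40 ft³)
9 ft³ → storage unit 1 (remaining 21 ft³)
43 ft³ → storage unit 4 (remaining 32 ft³)
66 ft³ → storage unit 5 (remaining 9 ft³)
14 ft³ → storage unit 1 (remaining 7 ft³)
27 ft³ → storage unit 3 (remaining 13 ft³)
28 ft³ → storage unit 4 (remaining 4 ft³)
65 ft³ → storage unit 6 (remaining 10 ft³)
25 ft³ → storage unit 7 (remaining 50 ft³)
9 ft³ → storage unit 2 (remaining 6 ft³)
67 ft³ → storage unit 8 (remaining 8 ft³)
72 ft³ → storage unit 9 (remaining 3 ft³)
32 ft³ → storage unit 7 (remaining 18 ft³)
32 ft³ → storage unit 10 (remaining 43 ft³)
10 storage units × 75 ft³ = 750 ft³; used 629 ft³; unused 121 ft³.

121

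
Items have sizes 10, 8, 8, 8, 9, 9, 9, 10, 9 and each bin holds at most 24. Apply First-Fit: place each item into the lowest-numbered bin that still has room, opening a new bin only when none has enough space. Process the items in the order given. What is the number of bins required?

5 bins

bin 1: place 10, 14 left
bin 1: place 8, 6 left
bin 2: place 8, 16 left
bin 2: place 8, 8 left
bin 3: place 9, 15 left
bin 3: place 9, 6 left
bin 4: place 9, 15 left
bin 4: place 10, 5 left
bin 5: place 9, 15 left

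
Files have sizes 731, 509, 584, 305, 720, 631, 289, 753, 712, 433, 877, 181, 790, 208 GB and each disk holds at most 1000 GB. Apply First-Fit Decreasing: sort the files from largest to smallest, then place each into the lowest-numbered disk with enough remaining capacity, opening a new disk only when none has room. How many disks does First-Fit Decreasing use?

Sorted descending: 877, 790, 753, 731, 720, 712, 631, 584, 509, 433, 305, 289, 208, 181.
877 GB → disk 1 (remaining 123 GB)
790 GB → disk 2 (remaining 210 GB)
753 GB → disk 3 (remaining 247 GB)
731 GB → disk 4 (remaining 269 GB)
720 GB → disk 5 (remaining 280 GB)
712 GB → disk 6 (remaining 288 GB)
631 GB → disk 7 (remaining 369 GB)
584 GB → disk 8 (remaining 416 GB)
509 GB → disk 9 (remaining 491 GB)
433 GB → disk 9 (remaining 58 GB)
305 GB → disk 7 (remaining 64 GB)
289 GB → disk 8 (remaining 127 GB)
208 GB → disk 2 (remaining 2 GB)
181 GB → disk 3 (remaining 66 GB)

9 disks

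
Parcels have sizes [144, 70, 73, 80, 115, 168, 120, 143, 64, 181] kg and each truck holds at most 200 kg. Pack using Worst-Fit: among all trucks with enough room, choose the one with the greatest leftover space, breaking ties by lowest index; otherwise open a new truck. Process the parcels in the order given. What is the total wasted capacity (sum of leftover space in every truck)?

Put 144 kg in truck 1; 56 kg remain.
Put 70 kg in truck 2; 130 kg remain.
Put 73 kg in truck 2; 57 kg remain.
Put 80 kg in truck 3; 120 kg remain.
Put 115 kg in truck 3; 5 kg remain.
Put 168 kg in truck 4; 32 kg remain.
Put 120 kg in truck 5; 80 kg remain.
Put 143 kg in truck 6; 57 kg remain.
Put 64 kg in truck 5; 16 kg remain.
Put 181 kg in truck 7; 19 kg remain.
7 trucks × 200 kg = 1400 kg; used 1158 kg; unused 242 kg.

242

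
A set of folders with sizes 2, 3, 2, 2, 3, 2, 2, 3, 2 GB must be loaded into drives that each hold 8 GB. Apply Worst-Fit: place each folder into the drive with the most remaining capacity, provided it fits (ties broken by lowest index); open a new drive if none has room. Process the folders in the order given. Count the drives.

drive 1: place 2 GB, 6 GB left
drive 1: place 3 GB, 3 GB left
drive 1: place 2 GB, 1 GB left
drive 2: place 2 GB, 6 GB left
drive 2: place 3 GB, 3 GB left
drive 2: place 2 GB, 1 GB left
drive 3: place 2 GB, 6 GB left
drive 3: place 3 GB, 3 GB left
drive 3: place 2 GB, 1 GB left

3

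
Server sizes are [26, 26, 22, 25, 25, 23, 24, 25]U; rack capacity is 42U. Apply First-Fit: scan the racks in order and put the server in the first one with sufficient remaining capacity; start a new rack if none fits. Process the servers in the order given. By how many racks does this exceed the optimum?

First-Fit: [26] [26] [22] [25] [25] [23] [24] [25] → 8 racks.
8 servers exceed 21U (half the capacity), and no two of those can share a rack, so at least 8 racks are needed.
So 8 is already optimal.

0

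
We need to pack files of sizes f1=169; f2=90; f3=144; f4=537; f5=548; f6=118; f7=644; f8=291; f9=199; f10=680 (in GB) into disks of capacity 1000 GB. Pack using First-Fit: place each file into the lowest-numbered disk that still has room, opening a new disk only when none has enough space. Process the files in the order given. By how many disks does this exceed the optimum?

0

First-Fit: [169,90,144,537] [548,118,291] [644,199] [680] → 4 disks.
Total size 3420 GB; any packing needs at least ⌈3420/1000⌉ = 4 disks.
So 4 is already optimal.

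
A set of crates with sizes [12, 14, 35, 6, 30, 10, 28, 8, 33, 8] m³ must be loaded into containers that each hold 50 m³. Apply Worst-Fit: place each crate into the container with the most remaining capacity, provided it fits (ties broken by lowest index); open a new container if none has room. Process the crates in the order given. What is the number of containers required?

container 1: place 12 m³, 38 m³ left
container 1: place 14 m³, 24 m³ left
container 2: place 35 m³, 15 m³ left
container 1: place 6 m³, 18 m³ left
container 3: place 30 m³, 20 m³ left
container 3: place 10 m³, 10 m³ left
container 4: place 28 m³, 22 m³ left
container 4: place 8 m³, 14 m³ left
container 5: place 33 m³, 17 m³ left
container 1: place 8 m³, 10 m³ left
Final containers: [12,14,6,8] [35] [30,10] [28,8] [33].

5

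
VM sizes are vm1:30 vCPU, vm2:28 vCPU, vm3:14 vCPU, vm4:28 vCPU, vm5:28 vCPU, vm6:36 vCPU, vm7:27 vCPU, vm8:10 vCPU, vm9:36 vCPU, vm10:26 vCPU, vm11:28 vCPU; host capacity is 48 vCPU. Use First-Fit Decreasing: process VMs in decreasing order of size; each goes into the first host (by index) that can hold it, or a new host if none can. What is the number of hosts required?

9

Sorted descending: 36, 36, 30, 28, 28, 28, 28, 27, 26, 14, 10.
Put 36 vCPU in host 1; 12 vCPU remain.
Put 36 vCPU in host 2; 12 vCPU remain.
Put 30 vCPU in host 3; 18 vCPU remain.
Put 28 vCPU in host 4; 20 vCPU remain.
Put 28 vCPU in host 5; 20 vCPU remain.
Put 28 vCPU in host 6; 20 vCPU remain.
Put 28 vCPU in host 7; 20 vCPU remain.
Put 27 vCPU in host 8; 21 vCPU remain.
Put 26 vCPU in host 9; 22 vCPU remain.
Put 14 vCPU in host 3; 4 vCPU remain.
Put 10 vCPU in host 1; 2 vCPU remain.
Final hosts: [36,10] [36] [30,14] [28] [28] [28] [28] [27] [26].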